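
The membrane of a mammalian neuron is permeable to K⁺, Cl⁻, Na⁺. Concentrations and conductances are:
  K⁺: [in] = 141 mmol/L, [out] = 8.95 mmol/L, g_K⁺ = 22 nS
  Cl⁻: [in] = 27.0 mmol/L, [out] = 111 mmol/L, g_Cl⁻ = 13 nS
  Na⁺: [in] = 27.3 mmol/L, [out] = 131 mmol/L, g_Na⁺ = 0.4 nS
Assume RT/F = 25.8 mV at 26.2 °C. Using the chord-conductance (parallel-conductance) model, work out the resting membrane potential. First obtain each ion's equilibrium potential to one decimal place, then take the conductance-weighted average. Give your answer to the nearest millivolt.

-57 mV

E_K⁺ = (25.8/1)·ln(8.95/141) = -71.1 mV
E_Cl⁻ = (25.8/-1)·ln(111/27.0) = -36.5 mV
E_Na⁺ = (25.8/1)·ln(131/27.3) = 40.5 mV
Vm = (Σ gᵢEᵢ)/(Σ gᵢ) = (22·-71.1 + 13·-36.5 + 0.4·40.5) / (22 + 13 + 0.4)
= -2022.50 / 35.4 = -57.13 mV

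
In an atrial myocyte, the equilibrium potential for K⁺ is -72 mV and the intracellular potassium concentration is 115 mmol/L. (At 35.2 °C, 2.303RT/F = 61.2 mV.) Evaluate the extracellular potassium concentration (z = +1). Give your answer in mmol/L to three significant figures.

Nernst: E = (61.2/1) · log₁₀([out]/[in]), so log₁₀([out]/[in]) = -72.0 × 1 / 61.2 = -1.1765.
[out]/[in] = 10^(-1.1765) = 0.06661.
[out] = 0.06661 × 115 = 7.66 mmol/L.

7.66 mmol/L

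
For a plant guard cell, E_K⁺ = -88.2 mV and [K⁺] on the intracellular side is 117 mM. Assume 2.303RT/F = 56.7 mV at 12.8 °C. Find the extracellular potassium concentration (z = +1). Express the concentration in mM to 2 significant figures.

3.3 mM

Nernst: E = (56.7/1) · log₁₀([out]/[in]), so log₁₀([out]/[in]) = -88.2 × 1 / 56.7 = -1.5556.
[out]/[in] = 10^(-1.5556) = 0.02783.
[out] = 0.02783 × 117 = 3.256 mM.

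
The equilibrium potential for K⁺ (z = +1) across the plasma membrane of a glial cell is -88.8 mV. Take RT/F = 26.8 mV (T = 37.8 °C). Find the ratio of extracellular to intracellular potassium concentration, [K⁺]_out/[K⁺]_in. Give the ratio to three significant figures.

0.0364

ln([out]/[in]) = E·z/(26.8) = -88.8 × 1 / 26.8 = -3.3134
[out]/[in] = e^(-3.3134) = 0.03639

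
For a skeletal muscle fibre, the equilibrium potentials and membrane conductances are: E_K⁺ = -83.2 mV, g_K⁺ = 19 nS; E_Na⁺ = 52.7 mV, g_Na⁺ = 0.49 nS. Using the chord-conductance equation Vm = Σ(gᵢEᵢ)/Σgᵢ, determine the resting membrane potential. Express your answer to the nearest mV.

-80 mV

Σ gᵢEᵢ = 19·(-83.2) + 0.49·(52.7) = -1554.98
Σ gᵢ = 19 + 0.49 = 19.49
Vm = -1554.98 / 19.49 = -79.78 mV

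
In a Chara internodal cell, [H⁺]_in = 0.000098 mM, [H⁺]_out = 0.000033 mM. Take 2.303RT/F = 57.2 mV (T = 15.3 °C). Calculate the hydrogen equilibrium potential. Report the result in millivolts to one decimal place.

-27.0 mV

E = (57.2/z) · log₁₀([H⁺]_out/[H⁺]_in) with z = +1.
= (57.2/1) · log₁₀(0.000033/0.000098) = 57.20 · log₁₀(0.3367)
= 57.20 · (-0.4727) = -27.04 mV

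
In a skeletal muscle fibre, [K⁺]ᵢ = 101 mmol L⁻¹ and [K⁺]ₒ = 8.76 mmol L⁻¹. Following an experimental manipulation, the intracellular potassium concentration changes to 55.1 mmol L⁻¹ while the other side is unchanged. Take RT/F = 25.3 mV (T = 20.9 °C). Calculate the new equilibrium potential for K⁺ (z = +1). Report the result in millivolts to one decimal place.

After the shift: [K⁺]_out = 8.76, [K⁺]_in = 55.1 mmol L⁻¹.
E_new = (25.3/1)·ln(8.76/55.1) = 25.30 · (-1.8390) = -46.53 mV

-46.5 mV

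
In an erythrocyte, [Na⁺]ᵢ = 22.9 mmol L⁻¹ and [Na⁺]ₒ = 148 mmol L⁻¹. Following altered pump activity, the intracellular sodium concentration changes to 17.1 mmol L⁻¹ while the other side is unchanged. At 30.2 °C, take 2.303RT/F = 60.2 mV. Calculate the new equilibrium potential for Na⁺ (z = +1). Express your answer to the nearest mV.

56 mV

After the shift: [Na⁺]_out = 148, [Na⁺]_in = 17.1 mmol L⁻¹.
E_new = (60.2/1)·log₁₀(148/17.1) = 60.20 · (0.9373) = 56.42 mV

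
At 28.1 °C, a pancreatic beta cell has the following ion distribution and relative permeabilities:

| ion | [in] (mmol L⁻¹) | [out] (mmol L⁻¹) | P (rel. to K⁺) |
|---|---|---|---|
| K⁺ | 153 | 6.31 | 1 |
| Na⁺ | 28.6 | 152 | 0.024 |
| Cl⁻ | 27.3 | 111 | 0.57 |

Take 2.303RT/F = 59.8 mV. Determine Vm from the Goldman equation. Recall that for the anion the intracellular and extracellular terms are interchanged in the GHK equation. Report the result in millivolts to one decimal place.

-55.6 mV

Vm = 59.8 · log₁₀[(Σ P·[cation]ₒ + Σ P·[anion]ᵢ) / (Σ P·[cation]ᵢ + Σ P·[anion]ₒ)]
Numerator = 1×6.31 + 0.024×152 + 0.57×27.3 = 25.52
Denominator = 1×153 + 0.024×28.6 + 0.57×111 = 217
Vm = 59.8 · log₁₀(0.11762) = 59.8 × (-0.9295) = -55.58 mV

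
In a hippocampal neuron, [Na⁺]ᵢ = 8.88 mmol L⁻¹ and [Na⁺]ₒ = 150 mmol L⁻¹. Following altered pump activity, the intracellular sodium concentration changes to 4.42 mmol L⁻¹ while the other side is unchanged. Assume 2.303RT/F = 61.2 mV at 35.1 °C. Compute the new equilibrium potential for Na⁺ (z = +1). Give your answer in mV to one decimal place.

After the shift: [Na⁺]_out = 150, [Na⁺]_in = 4.42 mmol L⁻¹.
E_new = (61.2/1)·log₁₀(150/4.42) = 61.20 · (1.5307) = 93.68 mV

93.7 mV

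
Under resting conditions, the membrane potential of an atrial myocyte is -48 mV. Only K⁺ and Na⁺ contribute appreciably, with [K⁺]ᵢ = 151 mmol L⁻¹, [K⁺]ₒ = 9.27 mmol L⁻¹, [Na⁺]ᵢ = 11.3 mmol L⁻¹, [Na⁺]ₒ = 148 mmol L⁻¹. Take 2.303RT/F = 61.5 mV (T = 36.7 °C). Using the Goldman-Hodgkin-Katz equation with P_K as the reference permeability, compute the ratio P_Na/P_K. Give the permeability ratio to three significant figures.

Let α = P_Na/P_K. GHK: Vm = 61.5·log₁₀[(Kₒ + α·Naₒ)/(Kᵢ + α·Naᵢ)].
10^(Vm/61.5) = 10^(-48.0/61.5) = 0.16577
So 0.16577·(Kᵢ + α·Naᵢ) = Kₒ + α·Naₒ → α = (0.16577·151.0 − 9.27) / (148.0 − 0.16577·11.3)
α = (25.03 − 9.27) / (148.0 − 1.873) = 15.76/146.1 = 0.1079

0.108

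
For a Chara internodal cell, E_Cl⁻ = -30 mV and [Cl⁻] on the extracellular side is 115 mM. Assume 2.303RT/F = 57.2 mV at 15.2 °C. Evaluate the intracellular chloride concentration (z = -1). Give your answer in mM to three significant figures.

34.4 mM

Nernst: E = (57.2/-1) · log₁₀([out]/[in]), so log₁₀([out]/[in]) = -30.0 × -1 / 57.2 = 0.5245.
[out]/[in] = 10^(0.5245) = 3.346.
[in] = 115 / 3.346 = 34.37 mM.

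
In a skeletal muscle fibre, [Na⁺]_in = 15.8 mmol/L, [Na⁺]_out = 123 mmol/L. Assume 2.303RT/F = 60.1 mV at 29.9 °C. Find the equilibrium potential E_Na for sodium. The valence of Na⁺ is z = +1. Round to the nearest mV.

E = (60.1/z) · log₁₀([Na⁺]_out/[Na⁺]_in) with z = +1.
= (60.1/1) · log₁₀(123/15.8) = 60.10 · log₁₀(7.785)
= 60.10 · (0.8912) = 53.56 mV

54 mV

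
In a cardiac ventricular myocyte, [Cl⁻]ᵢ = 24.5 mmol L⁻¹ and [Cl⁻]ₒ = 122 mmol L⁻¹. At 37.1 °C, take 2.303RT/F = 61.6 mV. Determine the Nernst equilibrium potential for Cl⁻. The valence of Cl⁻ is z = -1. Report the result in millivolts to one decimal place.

E = (61.6/z) · log₁₀([Cl⁻]_out/[Cl⁻]_in) with z = -1.
For an anion, dividing by z = -1 reverses the sign.
= (61.6/-1) · log₁₀(122/24.5) = -61.60 · log₁₀(4.98)
= -61.60 · (0.6972) = -42.95 mV

-42.9 mV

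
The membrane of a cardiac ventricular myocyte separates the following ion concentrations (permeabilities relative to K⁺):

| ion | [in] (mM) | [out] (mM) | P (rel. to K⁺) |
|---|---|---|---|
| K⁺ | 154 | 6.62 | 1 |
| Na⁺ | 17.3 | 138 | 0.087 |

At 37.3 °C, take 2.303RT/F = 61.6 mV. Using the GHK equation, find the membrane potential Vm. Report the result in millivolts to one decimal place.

-56.8 mV

Vm = 61.6 · log₁₀[(Σ P·[cation]ₒ + Σ P·[anion]ᵢ) / (Σ P·[cation]ᵢ + Σ P·[anion]ₒ)]
Numerator = 1×6.62 + 0.087×138 = 18.63
Denominator = 1×154 + 0.087×17.3 = 155.5
Vm = 61.6 · log₁₀(0.11978) = 61.6 × (-0.9216) = -56.77 mV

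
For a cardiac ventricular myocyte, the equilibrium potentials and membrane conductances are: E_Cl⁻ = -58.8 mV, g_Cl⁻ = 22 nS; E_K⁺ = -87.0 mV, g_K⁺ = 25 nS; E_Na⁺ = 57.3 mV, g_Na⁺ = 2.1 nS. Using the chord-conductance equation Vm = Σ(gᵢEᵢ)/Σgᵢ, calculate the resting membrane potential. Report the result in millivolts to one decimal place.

-68.2 mV

Σ gᵢEᵢ = 22·(-58.8) + 25·(-87.0) + 2.1·(57.3) = -3348.27
Σ gᵢ = 22 + 25 + 2.1 = 49.1
Vm = -3348.27 / 49.1 = -68.19 mV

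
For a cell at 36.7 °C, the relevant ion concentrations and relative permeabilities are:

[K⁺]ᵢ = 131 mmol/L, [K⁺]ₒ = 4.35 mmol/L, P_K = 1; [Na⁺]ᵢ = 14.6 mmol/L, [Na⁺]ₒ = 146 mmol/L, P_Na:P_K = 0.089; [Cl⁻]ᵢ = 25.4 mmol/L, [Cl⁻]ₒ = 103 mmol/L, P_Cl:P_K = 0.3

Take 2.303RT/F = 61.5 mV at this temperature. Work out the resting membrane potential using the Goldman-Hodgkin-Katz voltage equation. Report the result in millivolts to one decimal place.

-50.1 mV

Vm = 61.5 · log₁₀[(Σ P·[cation]ₒ + Σ P·[anion]ᵢ) / (Σ P·[cation]ᵢ + Σ P·[anion]ₒ)]
Numerator = 1×4.35 + 0.089×146 + 0.3×25.4 = 24.96
Denominator = 1×131 + 0.089×14.6 + 0.3×103 = 163.2
Vm = 61.5 · log₁₀(0.15297) = 61.5 × (-0.8154) = -50.15 mV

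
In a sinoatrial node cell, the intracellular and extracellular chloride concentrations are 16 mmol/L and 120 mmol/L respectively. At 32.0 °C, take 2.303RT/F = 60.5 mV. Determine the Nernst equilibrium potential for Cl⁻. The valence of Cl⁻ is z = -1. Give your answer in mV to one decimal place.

E = (60.5/z) · log₁₀([Cl⁻]_out/[Cl⁻]_in) with z = -1.
For an anion, dividing by z = -1 reverses the sign.
= (60.5/-1) · log₁₀(120/16) = -60.50 · log₁₀(7.5)
= -60.50 · (0.8751) = -52.94 mV

-52.9 mV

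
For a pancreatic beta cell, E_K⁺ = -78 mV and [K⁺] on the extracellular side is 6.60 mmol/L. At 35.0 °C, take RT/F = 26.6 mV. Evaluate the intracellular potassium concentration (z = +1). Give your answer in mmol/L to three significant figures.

Nernst: E = (26.6/1) · ln([out]/[in]), so ln([out]/[in]) = -78.0 × 1 / 26.6 = -2.9323.
[out]/[in] = e^(-2.9323) = 0.05327.
[in] = 6.60 / 0.05327 = 123.9 mmol/L.

124 mmol/L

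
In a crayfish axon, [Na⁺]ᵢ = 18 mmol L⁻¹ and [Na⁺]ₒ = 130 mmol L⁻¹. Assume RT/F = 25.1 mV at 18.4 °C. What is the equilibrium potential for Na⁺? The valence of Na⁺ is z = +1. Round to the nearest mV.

E = (25.1/z) · ln([Na⁺]_out/[Na⁺]_in) with z = +1.
= (25.1/1) · ln(130/18) = 25.10 · ln(7.222)
= 25.10 · (1.9772) = 49.63 mV

50 mV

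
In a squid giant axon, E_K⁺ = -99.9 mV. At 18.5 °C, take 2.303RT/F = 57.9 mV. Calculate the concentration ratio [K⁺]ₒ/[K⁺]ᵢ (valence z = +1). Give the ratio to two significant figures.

log₁₀([out]/[in]) = E·z/(57.9) = -99.9 × 1 / 57.9 = -1.7254
[out]/[in] = 10^(-1.7254) = 0.01882

0.019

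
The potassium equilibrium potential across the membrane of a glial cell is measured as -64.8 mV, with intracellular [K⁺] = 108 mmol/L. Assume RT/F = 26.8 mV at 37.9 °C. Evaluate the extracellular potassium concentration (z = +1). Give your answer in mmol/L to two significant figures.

Nernst: E = (26.8/1) · ln([out]/[in]), so ln([out]/[in]) = -64.8 × 1 / 26.8 = -2.4179.
[out]/[in] = e^(-2.4179) = 0.08911.
[out] = 0.08911 × 108 = 9.624 mmol/L.

9.6 mmol/L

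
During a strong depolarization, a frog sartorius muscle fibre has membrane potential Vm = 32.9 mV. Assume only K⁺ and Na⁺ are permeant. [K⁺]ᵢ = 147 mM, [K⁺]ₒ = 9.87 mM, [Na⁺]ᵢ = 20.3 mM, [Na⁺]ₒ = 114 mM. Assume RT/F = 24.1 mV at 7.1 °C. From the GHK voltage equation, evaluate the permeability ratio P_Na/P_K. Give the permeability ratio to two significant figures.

16

Let α = P_Na/P_K. GHK: Vm = 24.1·ln[(Kₒ + α·Naₒ)/(Kᵢ + α·Naᵢ)].
e^(Vm/24.1) = e^(32.9/24.1) = 3.9163
So 3.9163·(Kᵢ + α·Naᵢ) = Kₒ + α·Naₒ → α = (3.9163·147.0 − 9.87) / (114.0 − 3.9163·20.3)
α = (575.7 − 9.87) / (114.0 − 79.5) = 565.8/34.5 = 16.4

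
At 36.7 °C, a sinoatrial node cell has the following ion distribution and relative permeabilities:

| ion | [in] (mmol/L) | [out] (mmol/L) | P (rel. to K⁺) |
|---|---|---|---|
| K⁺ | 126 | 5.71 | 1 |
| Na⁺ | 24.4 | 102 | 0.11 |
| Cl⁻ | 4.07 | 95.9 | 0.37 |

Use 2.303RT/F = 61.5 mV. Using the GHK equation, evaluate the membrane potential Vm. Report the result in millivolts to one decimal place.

Vm = 61.5 · log₁₀[(Σ P·[cation]ₒ + Σ P·[anion]ᵢ) / (Σ P·[cation]ᵢ + Σ P·[anion]ₒ)]
Numerator = 1×5.71 + 0.11×102 + 0.37×4.07 = 18.44
Denominator = 1×126 + 0.11×24.4 + 0.37×95.9 = 164.2
Vm = 61.5 · log₁₀(0.1123) = 61.5 × (-0.9496) = -58.40 mV

-58.4 mV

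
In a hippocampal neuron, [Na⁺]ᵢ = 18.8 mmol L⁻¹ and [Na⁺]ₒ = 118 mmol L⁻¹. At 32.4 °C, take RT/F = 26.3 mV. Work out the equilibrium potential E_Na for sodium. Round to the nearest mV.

48 mV

E = (26.3/z) · ln([Na⁺]_out/[Na⁺]_in) with z = +1.
= (26.3/1) · ln(118/18.8) = 26.30 · ln(6.277)
= 26.30 · (1.8368) = 48.31 mV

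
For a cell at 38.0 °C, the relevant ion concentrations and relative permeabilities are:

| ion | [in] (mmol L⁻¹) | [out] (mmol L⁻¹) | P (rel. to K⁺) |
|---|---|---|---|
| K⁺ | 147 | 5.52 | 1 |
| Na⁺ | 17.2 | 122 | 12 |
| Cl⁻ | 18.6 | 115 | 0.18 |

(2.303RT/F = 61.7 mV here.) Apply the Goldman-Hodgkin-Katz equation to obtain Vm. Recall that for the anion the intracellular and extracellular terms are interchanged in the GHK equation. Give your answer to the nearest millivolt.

Vm = 61.7 · log₁₀[(Σ P·[cation]ₒ + Σ P·[anion]ᵢ) / (Σ P·[cation]ᵢ + Σ P·[anion]ₒ)]
Numerator = 1×5.52 + 12×122 + 0.18×18.6 = 1473
Denominator = 1×147 + 12×17.2 + 0.18×115 = 374.1
Vm = 61.7 · log₁₀(3.9371) = 61.7 × (0.5952) = 36.72 mV

37 mV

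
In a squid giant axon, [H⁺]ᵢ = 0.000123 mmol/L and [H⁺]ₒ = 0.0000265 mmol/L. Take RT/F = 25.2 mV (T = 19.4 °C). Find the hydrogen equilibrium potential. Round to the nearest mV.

E = (25.2/z) · ln([H⁺]_out/[H⁺]_in) with z = +1.
= (25.2/1) · ln(0.0000265/0.000123) = 25.20 · ln(0.2154)
= 25.20 · (-1.5350) = -38.68 mV

-39 mV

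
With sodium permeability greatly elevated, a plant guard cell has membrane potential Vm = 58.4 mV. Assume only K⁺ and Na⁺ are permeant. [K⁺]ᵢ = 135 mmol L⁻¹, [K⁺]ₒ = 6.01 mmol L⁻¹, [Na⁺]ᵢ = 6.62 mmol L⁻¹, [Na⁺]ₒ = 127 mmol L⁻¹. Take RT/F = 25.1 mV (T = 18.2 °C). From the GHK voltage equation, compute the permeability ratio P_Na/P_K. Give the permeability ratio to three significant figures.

Let α = P_Na/P_K. GHK: Vm = 25.1·ln[(Kₒ + α·Naₒ)/(Kᵢ + α·Naᵢ)].
e^(Vm/25.1) = e^(58.4/25.1) = 10.244
So 10.244·(Kᵢ + α·Naᵢ) = Kₒ + α·Naₒ → α = (10.244·135.0 − 6.01) / (127.0 − 10.244·6.62)
α = (1383 − 6.01) / (127.0 − 67.82) = 1377/59.18 = 23.27

23.3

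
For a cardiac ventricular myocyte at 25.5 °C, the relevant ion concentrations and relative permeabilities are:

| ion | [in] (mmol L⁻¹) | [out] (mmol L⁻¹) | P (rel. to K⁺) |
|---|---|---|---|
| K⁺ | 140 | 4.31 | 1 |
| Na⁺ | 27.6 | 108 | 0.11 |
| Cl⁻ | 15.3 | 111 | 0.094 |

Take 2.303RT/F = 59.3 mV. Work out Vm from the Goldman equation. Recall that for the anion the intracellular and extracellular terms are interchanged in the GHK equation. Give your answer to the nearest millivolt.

-56 mV

Vm = 59.3 · log₁₀[(Σ P·[cation]ₒ + Σ P·[anion]ᵢ) / (Σ P·[cation]ᵢ + Σ P·[anion]ₒ)]
Numerator = 1×4.31 + 0.11×108 + 0.094×15.3 = 17.63
Denominator = 1×140 + 0.11×27.6 + 0.094×111 = 153.5
Vm = 59.3 · log₁₀(0.11486) = 59.3 × (-0.9398) = -55.73 mV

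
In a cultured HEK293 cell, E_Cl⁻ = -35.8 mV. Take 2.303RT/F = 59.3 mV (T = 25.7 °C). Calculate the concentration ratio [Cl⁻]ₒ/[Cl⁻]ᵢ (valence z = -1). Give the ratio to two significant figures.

log₁₀([out]/[in]) = E·z/(59.3) = -35.8 × -1 / 59.3 = 0.6037
[out]/[in] = 10^(0.6037) = 4.015

4.0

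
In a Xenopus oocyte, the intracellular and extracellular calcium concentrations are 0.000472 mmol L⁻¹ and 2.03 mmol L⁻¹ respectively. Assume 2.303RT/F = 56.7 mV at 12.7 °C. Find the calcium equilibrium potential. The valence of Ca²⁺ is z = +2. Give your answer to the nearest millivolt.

103 mV

E = (56.7/z) · log₁₀([Ca²⁺]_out/[Ca²⁺]_in) with z = +2.
= (56.7/2) · log₁₀(2.03/0.000472) = 28.35 · log₁₀(4301)
= 28.35 · (3.6336) = 103.01 mV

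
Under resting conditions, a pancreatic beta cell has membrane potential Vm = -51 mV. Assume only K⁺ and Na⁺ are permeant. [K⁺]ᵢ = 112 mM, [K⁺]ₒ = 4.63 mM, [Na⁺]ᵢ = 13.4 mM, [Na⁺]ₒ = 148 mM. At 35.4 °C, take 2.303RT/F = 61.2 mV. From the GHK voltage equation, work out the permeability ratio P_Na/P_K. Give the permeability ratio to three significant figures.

Let α = P_Na/P_K. GHK: Vm = 61.2·log₁₀[(Kₒ + α·Naₒ)/(Kᵢ + α·Naᵢ)].
10^(Vm/61.2) = 10^(-51.0/61.2) = 0.14678
So 0.14678·(Kᵢ + α·Naᵢ) = Kₒ + α·Naₒ → α = (0.14678·112.0 − 4.63) / (148.0 − 0.14678·13.4)
α = (16.44 − 4.63) / (148.0 − 1.967) = 11.81/146 = 0.08087

0.0809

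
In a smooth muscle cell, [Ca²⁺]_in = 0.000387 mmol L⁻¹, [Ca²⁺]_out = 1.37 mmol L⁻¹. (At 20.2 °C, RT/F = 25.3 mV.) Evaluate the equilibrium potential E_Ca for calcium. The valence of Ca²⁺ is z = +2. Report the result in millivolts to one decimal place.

E = (25.3/z) · ln([Ca²⁺]_out/[Ca²⁺]_in) with z = +2.
= (25.3/2) · ln(1.37/0.000387) = 12.65 · ln(3540)
= 12.65 · (8.1719) = 103.37 mV

103.4 mV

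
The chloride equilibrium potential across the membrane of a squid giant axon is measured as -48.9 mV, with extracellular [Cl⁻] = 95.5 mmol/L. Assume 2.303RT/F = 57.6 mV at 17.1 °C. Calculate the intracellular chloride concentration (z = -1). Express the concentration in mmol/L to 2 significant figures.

14 mmol/L

Nernst: E = (57.6/-1) · log₁₀([out]/[in]), so log₁₀([out]/[in]) = -48.9 × -1 / 57.6 = 0.8490.
[out]/[in] = 10^(0.8490) = 7.062.
[in] = 95.5 / 7.062 = 13.52 mmol/L.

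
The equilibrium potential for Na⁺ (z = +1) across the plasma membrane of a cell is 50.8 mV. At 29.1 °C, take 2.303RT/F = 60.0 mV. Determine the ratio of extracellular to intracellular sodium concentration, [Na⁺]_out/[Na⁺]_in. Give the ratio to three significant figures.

7.03

log₁₀([out]/[in]) = E·z/(60.0) = 50.8 × 1 / 60.0 = 0.8467
[out]/[in] = 10^(0.8467) = 7.025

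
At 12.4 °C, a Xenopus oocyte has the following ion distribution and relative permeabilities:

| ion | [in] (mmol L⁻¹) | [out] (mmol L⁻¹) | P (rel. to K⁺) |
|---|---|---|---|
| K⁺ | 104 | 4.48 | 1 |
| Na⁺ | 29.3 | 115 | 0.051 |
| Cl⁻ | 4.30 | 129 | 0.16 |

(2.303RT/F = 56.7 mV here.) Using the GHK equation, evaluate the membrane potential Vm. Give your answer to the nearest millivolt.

Vm = 56.7 · log₁₀[(Σ P·[cation]ₒ + Σ P·[anion]ᵢ) / (Σ P·[cation]ᵢ + Σ P·[anion]ₒ)]
Numerator = 1×4.48 + 0.051×115 + 0.16×4.30 = 11.03
Denominator = 1×104 + 0.051×29.3 + 0.16×129 = 126.1
Vm = 56.7 · log₁₀(0.08747) = 56.7 × (-1.0581) = -60.00 mV

-60 mV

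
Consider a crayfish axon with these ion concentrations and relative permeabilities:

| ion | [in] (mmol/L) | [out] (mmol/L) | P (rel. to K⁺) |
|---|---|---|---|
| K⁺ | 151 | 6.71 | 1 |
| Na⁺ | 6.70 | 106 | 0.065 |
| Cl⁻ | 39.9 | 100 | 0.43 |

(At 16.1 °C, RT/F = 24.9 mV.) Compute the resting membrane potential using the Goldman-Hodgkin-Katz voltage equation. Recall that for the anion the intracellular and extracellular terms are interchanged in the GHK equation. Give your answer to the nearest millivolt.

Vm = 24.9 · ln[(Σ P·[cation]ₒ + Σ P·[anion]ᵢ) / (Σ P·[cation]ᵢ + Σ P·[anion]ₒ)]
Numerator = 1×6.71 + 0.065×106 + 0.43×39.9 = 30.76
Denominator = 1×151 + 0.065×6.70 + 0.43×100 = 194.4
Vm = 24.9 · ln(0.15819) = 24.9 × (-1.8440) = -45.92 mV

-46 mV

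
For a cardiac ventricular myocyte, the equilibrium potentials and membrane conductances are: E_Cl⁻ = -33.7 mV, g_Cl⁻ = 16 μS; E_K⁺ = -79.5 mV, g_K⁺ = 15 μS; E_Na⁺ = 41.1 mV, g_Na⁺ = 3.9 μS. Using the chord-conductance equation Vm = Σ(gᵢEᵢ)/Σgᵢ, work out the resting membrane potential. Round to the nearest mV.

-45 mV

Σ gᵢEᵢ = 16·(-33.7) + 15·(-79.5) + 3.9·(41.1) = -1571.41
Σ gᵢ = 16 + 15 + 3.9 = 34.9
Vm = -1571.41 / 34.9 = -45.03 mV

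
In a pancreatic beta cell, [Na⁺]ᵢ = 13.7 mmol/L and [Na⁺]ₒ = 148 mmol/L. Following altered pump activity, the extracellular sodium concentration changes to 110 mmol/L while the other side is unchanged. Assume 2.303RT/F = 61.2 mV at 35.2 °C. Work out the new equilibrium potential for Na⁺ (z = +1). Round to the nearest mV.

55 mV

After the shift: [Na⁺]_out = 110, [Na⁺]_in = 13.7 mmol/L.
E_new = (61.2/1)·log₁₀(110/13.7) = 61.20 · (0.9047) = 55.37 mV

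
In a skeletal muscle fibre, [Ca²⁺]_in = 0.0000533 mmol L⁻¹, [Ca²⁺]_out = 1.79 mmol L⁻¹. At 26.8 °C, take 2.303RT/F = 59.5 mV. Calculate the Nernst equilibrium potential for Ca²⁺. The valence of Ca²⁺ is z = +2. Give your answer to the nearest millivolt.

E = (59.5/z) · log₁₀([Ca²⁺]_out/[Ca²⁺]_in) with z = +2.
= (59.5/2) · log₁₀(1.79/0.0000533) = 29.75 · log₁₀(3.358e+04)
= 29.75 · (4.5261) = 134.65 mV

135 mV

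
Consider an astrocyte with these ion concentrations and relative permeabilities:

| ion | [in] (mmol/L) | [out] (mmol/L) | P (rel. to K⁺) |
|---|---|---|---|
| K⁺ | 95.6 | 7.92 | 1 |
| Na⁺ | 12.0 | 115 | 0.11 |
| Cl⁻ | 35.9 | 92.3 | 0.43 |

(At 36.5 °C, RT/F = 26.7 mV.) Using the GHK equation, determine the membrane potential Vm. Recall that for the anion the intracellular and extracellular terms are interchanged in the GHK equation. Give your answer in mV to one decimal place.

-35.6 mV

Vm = 26.7 · ln[(Σ P·[cation]ₒ + Σ P·[anion]ᵢ) / (Σ P·[cation]ᵢ + Σ P·[anion]ₒ)]
Numerator = 1×7.92 + 0.11×115 + 0.43×35.9 = 36.01
Denominator = 1×95.6 + 0.11×12.0 + 0.43×92.3 = 136.6
Vm = 26.7 · ln(0.26358) = 26.7 × (-1.3334) = -35.60 mV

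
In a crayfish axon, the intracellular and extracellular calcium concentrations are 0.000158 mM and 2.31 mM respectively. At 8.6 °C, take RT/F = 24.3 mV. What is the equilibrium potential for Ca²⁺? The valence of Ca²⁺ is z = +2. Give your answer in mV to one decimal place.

E = (24.3/z) · ln([Ca²⁺]_out/[Ca²⁺]_in) with z = +2.
= (24.3/2) · ln(2.31/0.000158) = 12.15 · ln(1.462e+04)
= 12.15 · (9.5902) = 116.52 mV

116.5 mV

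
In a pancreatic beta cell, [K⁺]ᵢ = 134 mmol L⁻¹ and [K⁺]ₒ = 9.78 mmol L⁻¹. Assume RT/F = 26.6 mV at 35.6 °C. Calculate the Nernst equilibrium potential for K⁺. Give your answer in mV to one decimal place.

E = (26.6/z) · ln([K⁺]_out/[K⁺]_in) with z = +1.
= (26.6/1) · ln(9.78/134) = 26.60 · ln(0.07299)
= 26.60 · (-2.6175) = -69.63 mV

-69.6 mV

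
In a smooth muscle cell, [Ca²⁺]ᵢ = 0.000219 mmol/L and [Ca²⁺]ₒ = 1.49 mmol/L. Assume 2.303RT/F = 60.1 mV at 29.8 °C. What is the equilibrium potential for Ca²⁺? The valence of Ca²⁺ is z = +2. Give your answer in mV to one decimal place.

E = (60.1/z) · log₁₀([Ca²⁺]_out/[Ca²⁺]_in) with z = +2.
= (60.1/2) · log₁₀(1.49/0.000219) = 30.05 · log₁₀(6804)
= 30.05 · (3.8327) = 115.17 mV

115.2 mV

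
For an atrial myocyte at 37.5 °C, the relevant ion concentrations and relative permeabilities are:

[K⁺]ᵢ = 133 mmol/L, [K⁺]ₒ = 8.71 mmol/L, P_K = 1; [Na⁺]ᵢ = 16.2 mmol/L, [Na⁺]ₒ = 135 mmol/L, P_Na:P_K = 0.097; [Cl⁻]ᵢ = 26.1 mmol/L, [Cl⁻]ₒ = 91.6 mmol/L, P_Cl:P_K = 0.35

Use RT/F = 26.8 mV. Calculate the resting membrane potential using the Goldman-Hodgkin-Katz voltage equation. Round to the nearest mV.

Vm = 26.8 · ln[(Σ P·[cation]ₒ + Σ P·[anion]ᵢ) / (Σ P·[cation]ᵢ + Σ P·[anion]ₒ)]
Numerator = 1×8.71 + 0.097×135 + 0.35×26.1 = 30.94
Denominator = 1×133 + 0.097×16.2 + 0.35×91.6 = 166.6
Vm = 26.8 · ln(0.18568) = 26.8 × (-1.6837) = -45.12 mV

-45 mV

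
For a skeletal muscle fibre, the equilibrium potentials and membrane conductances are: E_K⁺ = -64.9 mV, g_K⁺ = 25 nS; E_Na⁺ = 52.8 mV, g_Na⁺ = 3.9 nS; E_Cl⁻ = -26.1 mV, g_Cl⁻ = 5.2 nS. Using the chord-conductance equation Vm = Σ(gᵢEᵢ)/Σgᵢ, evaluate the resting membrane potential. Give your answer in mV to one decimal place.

Σ gᵢEᵢ = 25·(-64.9) + 3.9·(52.8) + 5.2·(-26.1) = -1552.30
Σ gᵢ = 25 + 3.9 + 5.2 = 34.1
Vm = -1552.30 / 34.1 = -45.52 mV

-45.5 mV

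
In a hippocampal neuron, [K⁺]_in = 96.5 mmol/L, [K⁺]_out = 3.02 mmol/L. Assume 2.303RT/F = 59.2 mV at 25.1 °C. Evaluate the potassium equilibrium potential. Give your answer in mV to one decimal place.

-89.1 mV

E = (59.2/z) · log₁₀([K⁺]_out/[K⁺]_in) with z = +1.
= (59.2/1) · log₁₀(3.02/96.5) = 59.20 · log₁₀(0.0313)
= 59.20 · (-1.5045) = -89.07 mV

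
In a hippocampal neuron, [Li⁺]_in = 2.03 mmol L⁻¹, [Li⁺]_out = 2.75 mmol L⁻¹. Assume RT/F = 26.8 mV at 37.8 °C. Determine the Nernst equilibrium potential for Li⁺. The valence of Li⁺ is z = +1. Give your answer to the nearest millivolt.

E = (26.8/z) · ln([Li⁺]_out/[Li⁺]_in) with z = +1.
= (26.8/1) · ln(2.75/2.03) = 26.80 · ln(1.355)
= 26.80 · (0.3036) = 8.14 mV

8 mV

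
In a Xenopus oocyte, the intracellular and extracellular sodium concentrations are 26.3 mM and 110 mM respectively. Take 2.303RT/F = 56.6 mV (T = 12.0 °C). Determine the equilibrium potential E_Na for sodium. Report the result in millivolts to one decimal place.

E = (56.6/z) · log₁₀([Na⁺]_out/[Na⁺]_in) with z = +1.
= (56.6/1) · log₁₀(110/26.3) = 56.60 · log₁₀(4.183)
= 56.60 · (0.6214) = 35.17 mV

35.2 mV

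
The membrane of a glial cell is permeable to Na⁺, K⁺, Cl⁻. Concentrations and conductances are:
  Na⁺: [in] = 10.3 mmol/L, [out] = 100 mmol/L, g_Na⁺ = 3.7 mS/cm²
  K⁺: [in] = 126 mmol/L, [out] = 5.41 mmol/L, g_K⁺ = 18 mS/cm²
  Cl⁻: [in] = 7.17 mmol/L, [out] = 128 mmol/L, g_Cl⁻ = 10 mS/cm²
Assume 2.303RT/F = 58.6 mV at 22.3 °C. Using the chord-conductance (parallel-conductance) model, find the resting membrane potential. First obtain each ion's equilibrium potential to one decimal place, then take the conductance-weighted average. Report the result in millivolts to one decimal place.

E_Na⁺ = (58.6/1)·log₁₀(100/10.3) = 57.8 mV
E_K⁺ = (58.6/1)·log₁₀(5.41/126) = -80.1 mV
E_Cl⁻ = (58.6/-1)·log₁₀(128/7.17) = -73.3 mV
Vm = (Σ gᵢEᵢ)/(Σ gᵢ) = (3.7·57.8 + 18·-80.1 + 10·-73.3) / (3.7 + 18 + 10)
= -1960.94 / 31.7 = -61.86 mV

-61.9 mV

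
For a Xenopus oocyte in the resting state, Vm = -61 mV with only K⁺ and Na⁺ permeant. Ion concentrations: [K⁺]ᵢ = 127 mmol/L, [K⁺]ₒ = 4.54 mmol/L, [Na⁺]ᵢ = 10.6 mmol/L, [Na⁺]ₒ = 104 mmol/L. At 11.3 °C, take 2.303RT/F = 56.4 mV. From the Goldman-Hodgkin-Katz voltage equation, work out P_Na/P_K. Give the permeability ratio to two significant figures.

Let α = P_Na/P_K. GHK: Vm = 56.4·log₁₀[(Kₒ + α·Naₒ)/(Kᵢ + α·Naᵢ)].
10^(Vm/56.4) = 10^(-61.0/56.4) = 0.082878
So 0.082878·(Kᵢ + α·Naᵢ) = Kₒ + α·Naₒ → α = (0.082878·127.0 − 4.54) / (104.0 − 0.082878·10.6)
α = (10.53 − 4.54) / (104.0 − 0.8785) = 5.986/103.1 = 0.05804

0.058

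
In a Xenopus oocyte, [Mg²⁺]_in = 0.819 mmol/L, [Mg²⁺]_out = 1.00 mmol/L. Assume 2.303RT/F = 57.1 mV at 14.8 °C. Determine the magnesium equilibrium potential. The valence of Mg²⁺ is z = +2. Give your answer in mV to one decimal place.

2.5 mV

E = (57.1/z) · log₁₀([Mg²⁺]_out/[Mg²⁺]_in) with z = +2.
= (57.1/2) · log₁₀(1.00/0.819) = 28.55 · log₁₀(1.221)
= 28.55 · (0.0867) = 2.48 mV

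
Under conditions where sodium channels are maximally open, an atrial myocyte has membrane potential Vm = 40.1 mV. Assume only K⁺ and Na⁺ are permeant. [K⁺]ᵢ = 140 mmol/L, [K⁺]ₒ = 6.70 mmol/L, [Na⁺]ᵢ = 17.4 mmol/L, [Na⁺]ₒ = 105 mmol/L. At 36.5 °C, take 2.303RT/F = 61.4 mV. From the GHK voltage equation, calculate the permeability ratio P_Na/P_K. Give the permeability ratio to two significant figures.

Let α = P_Na/P_K. GHK: Vm = 61.4·log₁₀[(Kₒ + α·Naₒ)/(Kᵢ + α·Naᵢ)].
10^(Vm/61.4) = 10^(40.1/61.4) = 4.4988
So 4.4988·(Kᵢ + α·Naᵢ) = Kₒ + α·Naₒ → α = (4.4988·140.0 − 6.7) / (105.0 − 4.4988·17.4)
α = (629.8 − 6.7) / (105.0 − 78.28) = 623.1/26.72 = 23.32

23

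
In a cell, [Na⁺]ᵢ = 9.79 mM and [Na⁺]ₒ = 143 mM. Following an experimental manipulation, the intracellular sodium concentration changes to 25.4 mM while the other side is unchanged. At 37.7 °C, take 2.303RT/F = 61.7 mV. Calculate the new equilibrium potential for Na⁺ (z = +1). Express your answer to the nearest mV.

After the shift: [Na⁺]_out = 143, [Na⁺]_in = 25.4 mM.
E_new = (61.7/1)·log₁₀(143/25.4) = 61.70 · (0.7505) = 46.31 mV

46 mV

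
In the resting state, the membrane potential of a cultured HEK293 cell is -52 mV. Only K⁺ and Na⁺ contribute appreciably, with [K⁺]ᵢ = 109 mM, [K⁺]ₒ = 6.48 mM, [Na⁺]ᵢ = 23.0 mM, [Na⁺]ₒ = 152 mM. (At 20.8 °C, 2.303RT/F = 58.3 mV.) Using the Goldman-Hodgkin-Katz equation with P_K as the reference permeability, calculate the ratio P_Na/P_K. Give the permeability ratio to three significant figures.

0.0503

Let α = P_Na/P_K. GHK: Vm = 58.3·log₁₀[(Kₒ + α·Naₒ)/(Kᵢ + α·Naᵢ)].
10^(Vm/58.3) = 10^(-52.0/58.3) = 0.12825
So 0.12825·(Kᵢ + α·Naᵢ) = Kₒ + α·Naₒ → α = (0.12825·109.0 − 6.48) / (152.0 − 0.12825·23.0)
α = (13.98 − 6.48) / (152.0 − 2.95) = 7.499/149.1 = 0.05031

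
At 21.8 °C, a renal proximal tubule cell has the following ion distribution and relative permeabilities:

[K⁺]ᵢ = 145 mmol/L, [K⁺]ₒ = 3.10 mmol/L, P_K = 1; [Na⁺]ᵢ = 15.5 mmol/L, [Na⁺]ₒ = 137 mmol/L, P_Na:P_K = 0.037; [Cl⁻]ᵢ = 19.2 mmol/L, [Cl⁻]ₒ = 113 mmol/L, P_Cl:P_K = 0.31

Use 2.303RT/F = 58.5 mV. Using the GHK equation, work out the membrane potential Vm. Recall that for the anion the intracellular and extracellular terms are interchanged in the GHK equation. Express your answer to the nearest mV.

-65 mV

Vm = 58.5 · log₁₀[(Σ P·[cation]ₒ + Σ P·[anion]ᵢ) / (Σ P·[cation]ᵢ + Σ P·[anion]ₒ)]
Numerator = 1×3.10 + 0.037×137 + 0.31×19.2 = 14.12
Denominator = 1×145 + 0.037×15.5 + 0.31×113 = 180.6
Vm = 58.5 · log₁₀(0.078188) = 58.5 × (-1.1069) = -64.75 mV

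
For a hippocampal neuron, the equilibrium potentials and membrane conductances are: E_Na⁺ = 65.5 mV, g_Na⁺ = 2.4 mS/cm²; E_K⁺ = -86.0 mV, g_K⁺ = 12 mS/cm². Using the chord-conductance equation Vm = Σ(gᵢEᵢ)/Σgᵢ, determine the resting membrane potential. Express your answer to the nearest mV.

-61 mV

Σ gᵢEᵢ = 2.4·(65.5) + 12·(-86.0) = -874.80
Σ gᵢ = 2.4 + 12 = 14.4
Vm = -874.80 / 14.4 = -60.75 mV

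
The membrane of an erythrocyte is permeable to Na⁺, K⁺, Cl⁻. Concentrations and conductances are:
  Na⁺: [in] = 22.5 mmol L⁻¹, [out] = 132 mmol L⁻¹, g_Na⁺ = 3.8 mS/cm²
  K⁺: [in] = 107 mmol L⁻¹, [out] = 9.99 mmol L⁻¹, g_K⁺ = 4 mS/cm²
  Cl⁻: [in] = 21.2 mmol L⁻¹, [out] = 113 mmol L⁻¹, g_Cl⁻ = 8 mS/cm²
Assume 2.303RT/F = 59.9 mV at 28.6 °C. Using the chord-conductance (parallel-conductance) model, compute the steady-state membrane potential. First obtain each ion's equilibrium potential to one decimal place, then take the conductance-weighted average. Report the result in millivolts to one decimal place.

E_Na⁺ = (59.9/1)·log₁₀(132/22.5) = 46.0 mV
E_K⁺ = (59.9/1)·log₁₀(9.99/107) = -61.7 mV
E_Cl⁻ = (59.9/-1)·log₁₀(113/21.2) = -43.5 mV
Vm = (Σ gᵢEᵢ)/(Σ gᵢ) = (3.8·46.0 + 4·-61.7 + 8·-43.5) / (3.8 + 4 + 8)
= -420.00 / 15.8 = -26.58 mV

-26.6 mV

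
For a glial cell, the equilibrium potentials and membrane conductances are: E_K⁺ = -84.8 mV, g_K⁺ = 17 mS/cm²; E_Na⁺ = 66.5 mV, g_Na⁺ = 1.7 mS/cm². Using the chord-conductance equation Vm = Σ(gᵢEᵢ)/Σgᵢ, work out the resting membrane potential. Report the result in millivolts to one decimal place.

Σ gᵢEᵢ = 17·(-84.8) + 1.7·(66.5) = -1328.55
Σ gᵢ = 17 + 1.7 = 18.7
Vm = -1328.55 / 18.7 = -71.05 mV

-71.0 mV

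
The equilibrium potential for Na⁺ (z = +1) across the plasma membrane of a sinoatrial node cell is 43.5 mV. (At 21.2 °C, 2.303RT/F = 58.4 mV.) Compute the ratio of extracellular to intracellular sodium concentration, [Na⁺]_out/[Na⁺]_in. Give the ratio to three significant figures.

5.56

log₁₀([out]/[in]) = E·z/(58.4) = 43.5 × 1 / 58.4 = 0.7449
[out]/[in] = 10^(0.7449) = 5.557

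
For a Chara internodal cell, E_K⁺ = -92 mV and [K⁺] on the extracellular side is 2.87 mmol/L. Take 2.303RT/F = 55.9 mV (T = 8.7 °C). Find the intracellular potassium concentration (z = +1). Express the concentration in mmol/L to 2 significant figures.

Nernst: E = (55.9/1) · log₁₀([out]/[in]), so log₁₀([out]/[in]) = -92.0 × 1 / 55.9 = -1.6458.
[out]/[in] = 10^(-1.6458) = 0.0226.
[in] = 2.87 / 0.0226 = 127 mmol/L.

130 mmol/L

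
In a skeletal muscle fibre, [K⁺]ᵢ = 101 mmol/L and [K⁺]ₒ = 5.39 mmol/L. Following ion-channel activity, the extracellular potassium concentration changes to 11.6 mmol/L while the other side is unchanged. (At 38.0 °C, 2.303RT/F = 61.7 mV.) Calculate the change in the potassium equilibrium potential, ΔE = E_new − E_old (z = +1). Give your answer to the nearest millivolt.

E_old = (61.7/1)·log₁₀(5.39/101) = -78.53 mV
E_new = (61.7/1)·log₁₀(11.6/101) = -57.99 mV
ΔE = -57.99 − (-78.53) = 20.54 mV

21 mV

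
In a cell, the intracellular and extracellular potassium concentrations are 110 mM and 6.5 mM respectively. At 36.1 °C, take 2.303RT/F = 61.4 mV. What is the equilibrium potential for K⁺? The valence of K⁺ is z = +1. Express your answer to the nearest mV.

E = (61.4/z) · log₁₀([K⁺]_out/[K⁺]_in) with z = +1.
= (61.4/1) · log₁₀(6.5/110) = 61.40 · log₁₀(0.05909)
= 61.40 · (-1.2285) = -75.43 mV

-75 mV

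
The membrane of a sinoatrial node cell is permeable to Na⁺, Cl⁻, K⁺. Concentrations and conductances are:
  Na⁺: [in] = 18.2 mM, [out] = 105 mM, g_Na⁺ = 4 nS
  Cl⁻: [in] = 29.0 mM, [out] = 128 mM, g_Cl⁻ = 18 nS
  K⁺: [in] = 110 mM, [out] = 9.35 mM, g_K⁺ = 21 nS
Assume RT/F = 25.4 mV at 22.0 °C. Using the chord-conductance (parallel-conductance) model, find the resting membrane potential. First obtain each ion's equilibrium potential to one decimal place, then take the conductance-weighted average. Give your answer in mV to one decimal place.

E_Na⁺ = (25.4/1)·ln(105/18.2) = 44.5 mV
E_Cl⁻ = (25.4/-1)·ln(128/29.0) = -37.7 mV
E_K⁺ = (25.4/1)·ln(9.35/110) = -62.6 mV
Vm = (Σ gᵢEᵢ)/(Σ gᵢ) = (4·44.5 + 18·-37.7 + 21·-62.6) / (4 + 18 + 21)
= -1815.20 / 43 = -42.21 mV

-42.2 mV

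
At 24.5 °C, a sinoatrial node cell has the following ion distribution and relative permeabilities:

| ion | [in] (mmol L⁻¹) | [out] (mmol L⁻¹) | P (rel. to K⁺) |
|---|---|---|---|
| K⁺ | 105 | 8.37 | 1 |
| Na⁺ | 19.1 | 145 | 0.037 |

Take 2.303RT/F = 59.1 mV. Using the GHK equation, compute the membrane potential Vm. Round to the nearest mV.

-52 mV

Vm = 59.1 · log₁₀[(Σ P·[cation]ₒ + Σ P·[anion]ᵢ) / (Σ P·[cation]ᵢ + Σ P·[anion]ₒ)]
Numerator = 1×8.37 + 0.037×145 = 13.73
Denominator = 1×105 + 0.037×19.1 = 105.7
Vm = 59.1 · log₁₀(0.12993) = 59.1 × (-0.8863) = -52.38 mV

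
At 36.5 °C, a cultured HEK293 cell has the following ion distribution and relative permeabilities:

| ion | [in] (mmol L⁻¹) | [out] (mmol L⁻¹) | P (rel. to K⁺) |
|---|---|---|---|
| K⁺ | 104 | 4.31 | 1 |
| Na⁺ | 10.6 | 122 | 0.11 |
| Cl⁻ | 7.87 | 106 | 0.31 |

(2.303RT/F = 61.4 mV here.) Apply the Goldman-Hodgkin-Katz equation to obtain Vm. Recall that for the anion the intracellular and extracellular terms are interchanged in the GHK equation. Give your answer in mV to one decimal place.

-51.3 mV

Vm = 61.4 · log₁₀[(Σ P·[cation]ₒ + Σ P·[anion]ᵢ) / (Σ P·[cation]ᵢ + Σ P·[anion]ₒ)]
Numerator = 1×4.31 + 0.11×122 + 0.31×7.87 = 20.17
Denominator = 1×104 + 0.11×10.6 + 0.31×106 = 138
Vm = 61.4 · log₁₀(0.14613) = 61.4 × (-0.8353) = -51.29 mV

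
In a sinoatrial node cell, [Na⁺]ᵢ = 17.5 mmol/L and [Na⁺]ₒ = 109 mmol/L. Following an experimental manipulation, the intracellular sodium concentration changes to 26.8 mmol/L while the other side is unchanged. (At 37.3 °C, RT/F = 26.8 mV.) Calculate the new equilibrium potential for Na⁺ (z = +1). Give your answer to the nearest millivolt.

38 mV

After the shift: [Na⁺]_out = 109, [Na⁺]_in = 26.8 mmol/L.
E_new = (26.8/1)·ln(109/26.8) = 26.80 · (1.4029) = 37.60 mV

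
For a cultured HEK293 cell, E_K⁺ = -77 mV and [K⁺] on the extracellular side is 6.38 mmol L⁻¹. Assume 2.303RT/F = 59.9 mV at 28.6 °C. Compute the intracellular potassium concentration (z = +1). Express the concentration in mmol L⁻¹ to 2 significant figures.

120 mmol L⁻¹

Nernst: E = (59.9/1) · log₁₀([out]/[in]), so log₁₀([out]/[in]) = -77.0 × 1 / 59.9 = -1.2855.
[out]/[in] = 10^(-1.2855) = 0.05182.
[in] = 6.38 / 0.05182 = 123.1 mmol L⁻¹.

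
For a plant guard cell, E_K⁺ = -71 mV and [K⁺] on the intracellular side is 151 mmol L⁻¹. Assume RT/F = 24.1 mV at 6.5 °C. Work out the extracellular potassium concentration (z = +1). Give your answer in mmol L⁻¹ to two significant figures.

Nernst: E = (24.1/1) · ln([out]/[in]), so ln([out]/[in]) = -71.0 × 1 / 24.1 = -2.9461.
[out]/[in] = e^(-2.9461) = 0.05255.
[out] = 0.05255 × 151 = 7.935 mmol L⁻¹.

7.9 mmol L⁻¹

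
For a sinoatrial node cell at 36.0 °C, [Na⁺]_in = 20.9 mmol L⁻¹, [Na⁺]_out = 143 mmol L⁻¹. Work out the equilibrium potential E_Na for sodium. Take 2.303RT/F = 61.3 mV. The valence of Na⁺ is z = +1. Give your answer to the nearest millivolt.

51 mV

E = (61.3/z) · log₁₀([Na⁺]_out/[Na⁺]_in) with z = +1.
= (61.3/1) · log₁₀(143/20.9) = 61.30 · log₁₀(6.842)
= 61.30 · (0.8352) = 51.20 mV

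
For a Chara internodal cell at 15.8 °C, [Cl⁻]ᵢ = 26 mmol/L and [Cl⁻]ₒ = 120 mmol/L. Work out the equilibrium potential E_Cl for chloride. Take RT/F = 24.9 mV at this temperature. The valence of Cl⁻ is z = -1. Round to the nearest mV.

-38 mV

E = (24.9/z) · ln([Cl⁻]_out/[Cl⁻]_in) with z = -1.
For an anion, dividing by z = -1 reverses the sign.
= (24.9/-1) · ln(120/26) = -24.90 · ln(4.615)
= -24.90 · (1.5294) = -38.08 mV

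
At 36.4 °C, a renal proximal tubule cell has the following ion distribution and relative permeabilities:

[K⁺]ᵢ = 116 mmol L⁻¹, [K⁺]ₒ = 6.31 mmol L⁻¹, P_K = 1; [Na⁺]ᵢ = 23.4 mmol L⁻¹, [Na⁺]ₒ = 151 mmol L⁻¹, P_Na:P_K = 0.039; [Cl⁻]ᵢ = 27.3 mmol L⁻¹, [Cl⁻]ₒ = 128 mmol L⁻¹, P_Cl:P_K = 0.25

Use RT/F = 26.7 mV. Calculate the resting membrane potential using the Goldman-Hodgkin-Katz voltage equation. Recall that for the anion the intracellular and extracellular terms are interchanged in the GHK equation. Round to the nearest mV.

-55 mV

Vm = 26.7 · ln[(Σ P·[cation]ₒ + Σ P·[anion]ᵢ) / (Σ P·[cation]ᵢ + Σ P·[anion]ₒ)]
Numerator = 1×6.31 + 0.039×151 + 0.25×27.3 = 19.02
Denominator = 1×116 + 0.039×23.4 + 0.25×128 = 148.9
Vm = 26.7 · ln(0.12775) = 26.7 × (-2.0577) = -54.94 mV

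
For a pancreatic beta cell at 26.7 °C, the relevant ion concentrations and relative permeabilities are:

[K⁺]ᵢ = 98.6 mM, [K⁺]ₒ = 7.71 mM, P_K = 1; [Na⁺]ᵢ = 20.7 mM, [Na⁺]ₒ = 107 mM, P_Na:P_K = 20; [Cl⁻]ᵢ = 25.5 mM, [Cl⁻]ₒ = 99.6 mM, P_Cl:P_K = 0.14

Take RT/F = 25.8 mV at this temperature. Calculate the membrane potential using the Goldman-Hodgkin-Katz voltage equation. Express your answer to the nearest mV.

36 mV

Vm = 25.8 · ln[(Σ P·[cation]ₒ + Σ P·[anion]ᵢ) / (Σ P·[cation]ᵢ + Σ P·[anion]ₒ)]
Numerator = 1×7.71 + 20×107 + 0.14×25.5 = 2151
Denominator = 1×98.6 + 20×20.7 + 0.14×99.6 = 526.5
Vm = 25.8 · ln(4.0857) = 25.8 × (1.4075) = 36.31 mV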